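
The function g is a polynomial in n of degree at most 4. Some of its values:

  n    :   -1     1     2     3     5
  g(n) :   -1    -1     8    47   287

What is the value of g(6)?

524

Write g(n) = an^4 + bn³ + cn² + dn + e; the 5 given values yield a linear system in the 5 coefficients.
Solving, the leading coefficient vanishes, and g(n) = 3n³ - 3n² - 3n + 2.
Then g(6) = 524.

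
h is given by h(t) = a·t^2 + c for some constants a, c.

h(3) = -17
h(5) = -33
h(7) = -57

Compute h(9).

From h(3) = -17 and h(5) = -33: 9a + c = -17 and 25a + c = -33.
Subtracting: 16a = -16, so a = -1; then c = -17 − (-1)·9 = -8.
So h(t) = -1t² − 8, and h(9) = -89.

-89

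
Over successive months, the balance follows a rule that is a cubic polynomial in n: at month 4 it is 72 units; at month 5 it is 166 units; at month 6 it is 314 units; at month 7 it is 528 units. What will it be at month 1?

Write the value at n as Q(n).
Write Q(n) = an³ + bn² + cn + d; the 4 given values yield a linear system in the 4 coefficients.
Solving, Q(n) = 2n³ - 3n² - n - 4.
Then Q(1) = -6.

-6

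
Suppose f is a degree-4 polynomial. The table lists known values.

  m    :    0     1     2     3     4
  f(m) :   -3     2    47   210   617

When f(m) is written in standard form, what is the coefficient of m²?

Write f(m) = am^4 + bm³ + cm² + dm + e; the 5 given values yield a linear system in the 5 coefficients.
Solving, f(m) = 2m^4 + m³ + 3m² - m - 3.
The coefficient of m² is 3.

3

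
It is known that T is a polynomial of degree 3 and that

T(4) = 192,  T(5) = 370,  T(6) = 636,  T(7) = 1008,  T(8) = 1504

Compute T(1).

First differences: 178, 266, 372, 496. Second differences: 88, 106, 124. Third differences: 18, 18.
Level-3 differences are constant, so T has degree 3.
Fitting a degree-3 polynomial gives T(m) = 3m³ - m² + 4m.
Then T(1) = 6.

6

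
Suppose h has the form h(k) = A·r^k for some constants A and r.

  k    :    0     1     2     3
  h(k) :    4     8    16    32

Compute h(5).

128

Consecutive ratio: 8/4 = 2, and 16/8 = 2, so r = 2.
Then A·2^0 = 4 gives A = 4, and h(k) = 4·2^k.
h(5) = 4·2^5 = 128.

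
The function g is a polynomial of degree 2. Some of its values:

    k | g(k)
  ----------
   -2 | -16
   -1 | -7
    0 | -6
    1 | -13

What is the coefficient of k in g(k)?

-3

First differences: 9, 1, -7. Second differences: -8, -8.
Level-2 differences are constant, so g has degree 2.
Fitting a degree-2 polynomial gives g(k) = -4k² - 3k - 6.
The coefficient of k is -3.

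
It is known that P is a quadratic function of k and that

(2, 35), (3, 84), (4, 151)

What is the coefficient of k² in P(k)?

9

Write P(k) = ak² + bk + c; the 3 given values yield a linear system in the 3 coefficients.
Solving, P(k) = 9k² + 4k - 9.
The coefficient of k² is 9.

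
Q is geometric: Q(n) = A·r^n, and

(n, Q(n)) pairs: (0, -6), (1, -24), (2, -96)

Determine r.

Consecutive ratio: -24/(-6) = 4, and -96/(-24) = 4, so r = 4.
Then A·4^0 = -6 gives A = -6, and Q(n) = -6·4^n.

4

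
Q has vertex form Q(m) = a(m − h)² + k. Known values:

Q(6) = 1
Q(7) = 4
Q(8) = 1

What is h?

First differences 3, -3; second difference -6 = 2a, so a = -3.
Expanding, the m-coefficient is −2ah = 6h; matching it to the data gives h = 7, and then k = 4.
So Q(m) = -3(m − 7)² + 4.
Hence h = 7.

7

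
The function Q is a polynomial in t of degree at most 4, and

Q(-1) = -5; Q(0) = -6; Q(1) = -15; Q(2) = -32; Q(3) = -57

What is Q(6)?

First differences: -1, -9, -17, -25. Second differences: -8, -8, -8.
Level-2 differences are constant, so Q has degree 2.
Fitting a degree-2 polynomial gives Q(t) = -4t² - 5t - 6.
Then Q(6) = -180.

-180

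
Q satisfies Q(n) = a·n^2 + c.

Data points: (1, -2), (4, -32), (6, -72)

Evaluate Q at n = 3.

From Q(1) = -2 and Q(4) = -32: 1a + c = -2 and 16a + c = -32.
Subtracting: 15a = -30, so a = -2; then c = -2 − (-2)·1 = 0.
So Q(n) = -2n² + 0, and Q(3) = -18.

-18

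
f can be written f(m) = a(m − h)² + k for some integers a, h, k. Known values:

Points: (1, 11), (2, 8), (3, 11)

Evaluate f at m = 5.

First differences -3, 3; second difference 6 = 2a, so a = 3.
Expanding, the m-coefficient is −2ah = -6h; matching it to the data gives h = 2, and then k = 8.
So f(m) = 3(m − 2)² + 8.
f(5) = 3·3² + 8 = 35.

35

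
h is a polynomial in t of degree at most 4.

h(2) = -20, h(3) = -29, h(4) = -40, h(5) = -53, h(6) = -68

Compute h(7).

-85

Write h(t) = at^4 + bt³ + ct² + dt + e; the 5 given values yield a linear system in the 5 coefficients.
Solving, the top 2 coefficients vanish, and h(t) = -t² - 4t - 8.
Then h(7) = -85.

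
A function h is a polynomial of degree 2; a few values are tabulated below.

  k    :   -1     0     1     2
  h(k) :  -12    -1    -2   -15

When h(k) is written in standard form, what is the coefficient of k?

5

First differences: 11, -1, -13. Second differences: -12, -12.
Level-2 differences are constant, so h has degree 2.
Fitting a degree-2 polynomial gives h(k) = -6k² + 5k - 1.
The coefficient of k is 5.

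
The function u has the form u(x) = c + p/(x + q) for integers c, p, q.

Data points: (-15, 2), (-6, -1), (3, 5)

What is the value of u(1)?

6

(u(x) − c)(x + q) = p for each data point; the three points give a linear system in c and q, then p follows.
Solving: c = 3, q = 3, p = 12, so u(x) = 3 + 12/(x + 3).
Then u(1) = 3 + 12/4 = 6.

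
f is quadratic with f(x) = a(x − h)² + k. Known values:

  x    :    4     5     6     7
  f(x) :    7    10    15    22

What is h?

First differences 3, 5, 7; second difference 2 = 2a, so a = 1.
Expanding, the x-coefficient is −2ah = -2h; matching it to the data gives h = 3, and then k = 6.
So f(x) = 1(x − 3)² + 6.
Hence h = 3.

3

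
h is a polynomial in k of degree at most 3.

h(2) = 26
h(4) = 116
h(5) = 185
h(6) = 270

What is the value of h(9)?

Write h(k) = ak³ + bk² + ck + d; the 4 given values yield a linear system in the 4 coefficients.
Solving, the leading coefficient vanishes, and h(k) = 8k² - 3k.
Then h(9) = 621.

621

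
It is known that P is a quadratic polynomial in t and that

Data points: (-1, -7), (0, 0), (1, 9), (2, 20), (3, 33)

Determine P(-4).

-16

First differences: 7, 9, 11, 13. Second differences: 2, 2, 2.
Level-2 differences are constant, so P has degree 2.
Fitting a degree-2 polynomial gives P(t) = t² + 8t.
Then P(-4) = -16.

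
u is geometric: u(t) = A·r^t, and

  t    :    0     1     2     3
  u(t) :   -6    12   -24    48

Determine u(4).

Consecutive ratio: 12/(-6) = -2, and -24/12 = -2, so r = -2.
Then A·(-2)^0 = -6 gives A = -6, and u(t) = -6·(-2)^t.
u(4) = -6·(-2)^4 = -96.

-96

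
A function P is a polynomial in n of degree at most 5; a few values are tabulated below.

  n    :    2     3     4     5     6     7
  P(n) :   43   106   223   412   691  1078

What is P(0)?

First differences: 63, 117, 189, 279, 387. Second differences: 54, 72, 90, 108. Third differences: 18, 18, 18.
Level-3 differences are constant, so P has degree 3.
Fitting a degree-3 polynomial gives P(n) = 3n³ + 6n + 7.
The constant term is P(0) = 7.

7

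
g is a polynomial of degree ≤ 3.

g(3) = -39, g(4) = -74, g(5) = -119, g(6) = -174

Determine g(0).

First differences: -35, -45, -55. Second differences: -10, -10.
Level-2 differences are constant, so g has degree 2.
Fitting a degree-2 polynomial gives g(x) = -5x² + 6.
Then g(0) = 6.

6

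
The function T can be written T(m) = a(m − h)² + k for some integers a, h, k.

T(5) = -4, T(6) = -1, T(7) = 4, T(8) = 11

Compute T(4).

-5

First differences 3, 5, 7; second difference 2 = 2a, so a = 1.
Expanding, the m-coefficient is −2ah = -2h; matching it to the data gives h = 4, and then k = -5.
So T(m) = 1(m − 4)² − 5.
T(4) = 1·0² − 5 = -5.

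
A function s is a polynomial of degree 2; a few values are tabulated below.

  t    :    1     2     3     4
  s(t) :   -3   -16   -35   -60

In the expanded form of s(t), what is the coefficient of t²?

-3

Write s(t) = at² + bt + c; the 4 given values yield a linear system in the 3 coefficients.
Solving, s(t) = -3t² - 4t + 4.
The coefficient of t² is -3.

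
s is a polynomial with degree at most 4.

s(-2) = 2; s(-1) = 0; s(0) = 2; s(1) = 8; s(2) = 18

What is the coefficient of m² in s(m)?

2

Write s(m) = am^4 + bm³ + cm² + dm + e; the 5 given values yield a linear system in the 5 coefficients.
Solving, the top 2 coefficients vanish, and s(m) = 2m² + 4m + 2.
The coefficient of m² is 2.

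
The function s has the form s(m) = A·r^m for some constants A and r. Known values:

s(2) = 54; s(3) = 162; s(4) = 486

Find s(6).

4374

Consecutive ratio: 162/54 = 3, and 486/162 = 3, so r = 3.
Then A·3^2 = 54 gives A = 6, and s(m) = 6·3^m.
s(6) = 6·3^6 = 4374.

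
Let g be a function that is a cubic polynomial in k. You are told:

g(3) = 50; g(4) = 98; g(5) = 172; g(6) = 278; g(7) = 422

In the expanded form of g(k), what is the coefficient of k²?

First differences: 48, 74, 106, 144. Second differences: 26, 32, 38. Third differences: 6, 6.
Level-3 differences are constant, so g has degree 3.
Fitting a degree-3 polynomial gives g(k) = k³ + k² + 4k + 2.
The coefficient of k² is 1.

1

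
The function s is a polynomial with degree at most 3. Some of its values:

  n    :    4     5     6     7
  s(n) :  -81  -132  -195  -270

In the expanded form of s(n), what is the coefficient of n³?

First differences: -51, -63, -75. Second differences: -12, -12.
Level-2 differences are constant, so s has degree 2.
Fitting a degree-2 polynomial gives s(n) = -6n² + 3n + 3.
The coefficient of n³ is 0.

0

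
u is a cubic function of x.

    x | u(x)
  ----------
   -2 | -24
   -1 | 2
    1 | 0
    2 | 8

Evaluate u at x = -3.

Write u(x) = ax³ + bx² + cx + d; the 4 given values yield a linear system in the 4 coefficients.
Solving, u(x) = 3x³ - 3x² - 4x + 4.
Then u(-3) = -92.

-92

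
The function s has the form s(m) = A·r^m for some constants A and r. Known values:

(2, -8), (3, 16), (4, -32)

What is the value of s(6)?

Consecutive ratio: 16/(-8) = -2, and -32/16 = -2, so r = -2.
Then A·(-2)^2 = -8 gives A = -2, and s(m) = -2·(-2)^m.
s(6) = -2·(-2)^6 = -128.

-128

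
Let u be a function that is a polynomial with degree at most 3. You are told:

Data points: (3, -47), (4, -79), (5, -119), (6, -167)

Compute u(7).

First differences: -32, -40, -48. Second differences: -8, -8.
Level-2 differences are constant, so u has degree 2.
Fitting a degree-2 polynomial gives u(k) = -4k² - 4k + 1.
Then u(7) = -223.

-223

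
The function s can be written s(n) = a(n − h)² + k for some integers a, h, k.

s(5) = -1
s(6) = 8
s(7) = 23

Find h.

4

First differences 9, 15; second difference 6 = 2a, so a = 3.
Expanding, the n-coefficient is −2ah = -6h; matching it to the data gives h = 4, and then k = -4.
So s(n) = 3(n − 4)² − 4.
Hence h = 4.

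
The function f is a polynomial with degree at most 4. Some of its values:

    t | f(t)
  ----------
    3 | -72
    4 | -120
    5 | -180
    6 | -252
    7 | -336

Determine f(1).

-12

First differences: -48, -60, -72, -84. Second differences: -12, -12, -12.
Level-2 differences are constant, so f has degree 2.
Fitting a degree-2 polynomial gives f(t) = -6t² - 6t.
Then f(1) = -12.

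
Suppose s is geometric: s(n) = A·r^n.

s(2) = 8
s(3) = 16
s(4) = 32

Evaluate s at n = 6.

128

Consecutive ratio: 16/8 = 2, and 32/16 = 2, so r = 2.
Then A·2^2 = 8 gives A = 2, and s(n) = 2·2^n.
s(6) = 2·2^6 = 128.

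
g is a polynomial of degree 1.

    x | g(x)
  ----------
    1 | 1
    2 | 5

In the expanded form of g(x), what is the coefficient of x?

Write g(x) = ax + b; the 2 given values yield a linear system in the 2 coefficients.
Solving, g(x) = 4x - 3.
The coefficient of x is 4.

4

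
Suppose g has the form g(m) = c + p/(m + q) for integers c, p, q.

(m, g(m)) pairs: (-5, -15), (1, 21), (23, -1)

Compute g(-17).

(g(m) − c)(m + q) = p for each data point; the three points give a linear system in c and q, then p follows.
Solving: c = -3, q = 1, p = 48, so g(m) = -3 + 48/(m + 1).
Then g(-17) = -3 + 48/(-16) = -6.

-6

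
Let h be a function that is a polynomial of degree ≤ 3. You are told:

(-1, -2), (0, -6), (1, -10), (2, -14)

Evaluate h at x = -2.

2

Write h(x) = ax³ + bx² + cx + d; the 4 given values yield a linear system in the 4 coefficients.
Solving, the top 2 coefficients vanish, and h(x) = -4x - 6.
Then h(-2) = 2.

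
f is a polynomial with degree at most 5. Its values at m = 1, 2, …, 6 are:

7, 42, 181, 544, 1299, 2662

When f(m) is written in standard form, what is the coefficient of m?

Write f(m) = am^5 + bm^4 + cm³ + dm² + em + p; the 6 given values yield a linear system in the 6 coefficients.
Solving, the leading coefficient vanishes, and f(m) = 2m^4 + 2m² - m + 4.
The coefficient of m is -1.

-1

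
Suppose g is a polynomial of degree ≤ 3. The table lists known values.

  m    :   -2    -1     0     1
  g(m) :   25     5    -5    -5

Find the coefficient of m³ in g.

First differences: -20, -10, 0. Second differences: 10, 10.
Level-2 differences are constant, so g has degree 2.
Fitting a degree-2 polynomial gives g(m) = 5m² - 5m - 5.
The coefficient of m³ is 0.

0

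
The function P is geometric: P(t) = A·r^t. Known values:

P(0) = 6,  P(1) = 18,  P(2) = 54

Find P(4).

Consecutive ratio: 18/6 = 3, and 54/18 = 3, so r = 3.
Then A·3^0 = 6 gives A = 6, and P(t) = 6·3^t.
P(4) = 6·3^4 = 486.

486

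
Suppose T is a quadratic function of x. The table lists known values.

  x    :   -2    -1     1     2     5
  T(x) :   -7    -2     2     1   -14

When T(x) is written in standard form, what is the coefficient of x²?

Write T(x) = ax² + bx + c; the 5 given values yield a linear system in the 3 coefficients.
Solving, T(x) = -x² + 2x + 1.
The coefficient of x² is -1.

-1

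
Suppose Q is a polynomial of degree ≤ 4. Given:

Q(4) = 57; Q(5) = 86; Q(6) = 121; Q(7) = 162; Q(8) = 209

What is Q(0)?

1

Write Q(m) = am^4 + bm³ + cm² + dm + e; the 5 given values yield a linear system in the 5 coefficients.
Solving, the top 2 coefficients vanish, and Q(m) = 3m² + 2m + 1.
The constant term is Q(0) = 1.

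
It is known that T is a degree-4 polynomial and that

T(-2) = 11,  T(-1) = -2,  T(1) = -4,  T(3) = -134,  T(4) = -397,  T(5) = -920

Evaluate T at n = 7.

Write T(n) = an^4 + bn³ + cn² + dn + e; the 6 given values yield a linear system in the 5 coefficients.
Solving, T(n) = -n^4 - 3n³ + 3n² + 2n - 5.
Then T(7) = -3274.

-3274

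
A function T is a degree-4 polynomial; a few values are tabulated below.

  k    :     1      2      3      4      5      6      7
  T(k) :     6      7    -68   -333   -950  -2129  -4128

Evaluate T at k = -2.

First differences: 1, -75, -265, -617, -1179, -1999. Second differences: -76, -190, -352, -562, -820. Third differences: -114, -162, -210, -258. Fourth differences: -48, -48, -48.
Level-4 differences are constant, so T has degree 4.
Fitting a degree-4 polynomial gives T(k) = -2k^4 + k³ + 6k² + 6k - 5.
Then T(-2) = -33.

-33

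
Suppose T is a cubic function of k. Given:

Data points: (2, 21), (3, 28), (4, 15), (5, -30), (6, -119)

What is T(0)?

First differences: 7, -13, -45, -89. Second differences: -20, -32, -44. Third differences: -12, -12.
Level-3 differences are constant, so T has degree 3.
Fitting a degree-3 polynomial gives T(k) = -2k³ + 8k² + 5k - 5.
Then T(0) = -5.

-5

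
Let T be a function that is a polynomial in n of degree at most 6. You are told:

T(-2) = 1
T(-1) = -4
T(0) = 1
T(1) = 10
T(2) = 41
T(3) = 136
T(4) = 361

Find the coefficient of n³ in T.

1

First differences: -5, 5, 9, 31, 95, 225. Second differences: 10, 4, 22, 64, 130. Third differences: -6, 18, 42, 66. Fourth differences: 24, 24, 24.
Level-4 differences are constant, so T has degree 4.
Fitting a degree-4 polynomial gives T(n) = n^4 + n³ + n² + 6n + 1.
The coefficient of n³ is 1.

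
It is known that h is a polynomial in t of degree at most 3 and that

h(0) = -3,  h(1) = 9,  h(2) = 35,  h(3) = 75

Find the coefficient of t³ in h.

0

First differences: 12, 26, 40. Second differences: 14, 14.
Level-2 differences are constant, so h has degree 2.
Fitting a degree-2 polynomial gives h(t) = 7t² + 5t - 3.
The coefficient of t³ is 0.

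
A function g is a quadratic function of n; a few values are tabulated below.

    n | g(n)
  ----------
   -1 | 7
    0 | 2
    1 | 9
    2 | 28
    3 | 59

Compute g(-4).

94

First differences: -5, 7, 19, 31. Second differences: 12, 12, 12.
Level-2 differences are constant, so g has degree 2.
Fitting a degree-2 polynomial gives g(n) = 6n² + n + 2.
Then g(-4) = 94.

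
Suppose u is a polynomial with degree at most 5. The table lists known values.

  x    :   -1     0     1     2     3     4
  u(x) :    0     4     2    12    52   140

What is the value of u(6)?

First differences: 4, -2, 10, 40, 88. Second differences: -6, 12, 30, 48. Third differences: 18, 18, 18.
Level-3 differences are constant, so u has degree 3.
Fitting a degree-3 polynomial gives u(x) = 3x³ - 3x² - 2x + 4.
Then u(6) = 532.

532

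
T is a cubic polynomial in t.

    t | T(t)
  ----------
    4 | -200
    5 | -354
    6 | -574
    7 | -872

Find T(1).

-14

Write T(t) = at³ + bt² + ct + d; the 4 given values yield a linear system in the 4 coefficients.
Solving, T(t) = -2t³ - 3t² - 5t - 4.
Then T(1) = -14.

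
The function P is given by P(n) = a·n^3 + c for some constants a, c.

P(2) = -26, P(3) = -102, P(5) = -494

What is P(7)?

-1366

From P(2) = -26 and P(3) = -102: 8a + c = -26 and 27a + c = -102.
Subtracting: 19a = -76, so a = -4; then c = -26 − (-4)·8 = 6.
So P(n) = -4n³ + 6, and P(7) = -1366.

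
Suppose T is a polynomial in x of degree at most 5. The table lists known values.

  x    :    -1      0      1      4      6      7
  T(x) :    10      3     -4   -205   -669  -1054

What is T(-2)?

Write T(x) = ax^5 + bx^4 + cx³ + dx² + ex + p; the 6 given values yield a linear system in the 6 coefficients.
Solving, the top 2 coefficients vanish, and T(x) = -3x³ - 4x + 3.
Then T(-2) = 35.

35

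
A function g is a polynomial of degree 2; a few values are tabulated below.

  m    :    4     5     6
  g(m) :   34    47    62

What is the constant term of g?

2

Write g(m) = am² + bm + c; the 3 given values yield a linear system in the 3 coefficients.
Solving, g(m) = m² + 4m + 2.
The constant term is g(0) = 2.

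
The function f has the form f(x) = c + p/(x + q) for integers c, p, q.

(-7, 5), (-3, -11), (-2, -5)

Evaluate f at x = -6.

7

(f(x) − c)(x + q) = p for each data point; the three points give a linear system in c and q, then p follows.
Solving: c = 1, q = 4, p = -12, so f(x) = 1 − 12/(x + 4).
Then f(-6) = 1 − 12/(-2) = 7.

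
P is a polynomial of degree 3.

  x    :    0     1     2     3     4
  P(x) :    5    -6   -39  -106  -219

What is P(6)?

-631

First differences: -11, -33, -67, -113. Second differences: -22, -34, -46. Third differences: -12, -12.
Level-3 differences are constant, so P has degree 3.
Fitting a degree-3 polynomial gives P(x) = -2x³ - 5x² - 4x + 5.
Then P(6) = -631.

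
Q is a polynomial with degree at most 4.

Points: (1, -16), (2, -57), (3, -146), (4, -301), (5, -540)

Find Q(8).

Write Q(n) = an^4 + bn³ + cn² + dn + e; the 5 given values yield a linear system in the 5 coefficients.
Solving, the leading coefficient vanishes, and Q(n) = -3n³ - 6n² - 2n - 5.
Then Q(8) = -1941.

-1941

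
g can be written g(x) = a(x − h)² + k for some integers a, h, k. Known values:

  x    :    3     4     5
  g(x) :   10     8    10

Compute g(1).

First differences -2, 2; second difference 4 = 2a, so a = 2.
Expanding, the x-coefficient is −2ah = -4h; matching it to the data gives h = 4, and then k = 8.
So g(x) = 2(x − 4)² + 8.
g(1) = 2·(-3)² + 8 = 26.

26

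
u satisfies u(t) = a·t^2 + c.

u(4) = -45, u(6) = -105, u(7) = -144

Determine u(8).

From u(4) = -45 and u(6) = -105: 16a + c = -45 and 36a + c = -105.
Subtracting: 20a = -60, so a = -3; then c = -45 − (-3)·16 = 3.
So u(t) = -3t² + 3, and u(8) = -189.

-189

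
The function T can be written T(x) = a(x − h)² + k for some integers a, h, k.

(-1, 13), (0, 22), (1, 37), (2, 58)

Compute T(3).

First differences 9, 15, 21; second difference 6 = 2a, so a = 3.
Expanding, the x-coefficient is −2ah = -6h; matching it to the data gives h = -2, and then k = 10.
So T(x) = 3(x + 2)² + 10.
T(3) = 3·5² + 10 = 85.

85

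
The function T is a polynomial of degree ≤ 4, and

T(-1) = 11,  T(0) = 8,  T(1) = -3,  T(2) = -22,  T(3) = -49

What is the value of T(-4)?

-28

First differences: -3, -11, -19, -27. Second differences: -8, -8, -8.
Level-2 differences are constant, so T has degree 2.
Fitting a degree-2 polynomial gives T(k) = -4k² - 7k + 8.
Then T(-4) = -28.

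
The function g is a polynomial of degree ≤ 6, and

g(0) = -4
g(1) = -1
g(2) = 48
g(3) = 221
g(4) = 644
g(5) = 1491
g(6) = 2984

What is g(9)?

First differences: 3, 49, 173, 423, 847, 1493. Second differences: 46, 124, 250, 424, 646. Third differences: 78, 126, 174, 222. Fourth differences: 48, 48, 48.
Level-4 differences are constant, so g has degree 4.
Fitting a degree-4 polynomial gives g(k) = 2k^4 + k³ + 6k² - 6k - 4.
Then g(9) = 14279.

14279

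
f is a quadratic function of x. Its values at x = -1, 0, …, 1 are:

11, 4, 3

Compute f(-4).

68

Write f(x) = ax² + bx + c; the 3 given values yield a linear system in the 3 coefficients.
Solving, f(x) = 3x² - 4x + 4.
Then f(-4) = 68.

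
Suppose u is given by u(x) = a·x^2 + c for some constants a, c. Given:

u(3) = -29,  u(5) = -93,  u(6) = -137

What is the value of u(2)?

From u(3) = -29 and u(5) = -93: 9a + c = -29 and 25a + c = -93.
Subtracting: 16a = -64, so a = -4; then c = -29 − (-4)·9 = 7.
So u(x) = -4x² + 7, and u(2) = -9.

-9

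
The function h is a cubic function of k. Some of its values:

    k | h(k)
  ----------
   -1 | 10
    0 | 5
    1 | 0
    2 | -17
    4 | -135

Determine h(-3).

68

Write h(k) = ak³ + bk² + ck + d; the 5 given values yield a linear system in the 4 coefficients.
Solving, h(k) = -2k³ - 3k + 5.
Then h(-3) = 68.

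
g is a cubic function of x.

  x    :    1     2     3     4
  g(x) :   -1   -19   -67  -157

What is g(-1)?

-7

Write g(x) = ax³ + bx² + cx + d; the 4 given values yield a linear system in the 4 coefficients.
Solving, g(x) = -2x³ - 3x² + 5x - 1.
Then g(-1) = -7.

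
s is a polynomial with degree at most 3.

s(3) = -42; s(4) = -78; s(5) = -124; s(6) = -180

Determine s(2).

First differences: -36, -46, -56. Second differences: -10, -10.
Level-2 differences are constant, so s has degree 2.
Fitting a degree-2 polynomial gives s(t) = -5t² - t + 6.
Then s(2) = -16.

-16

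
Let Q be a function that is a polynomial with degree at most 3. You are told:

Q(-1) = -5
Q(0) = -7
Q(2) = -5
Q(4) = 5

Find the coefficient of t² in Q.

Write Q(t) = at³ + bt² + ct + d; the 4 given values yield a linear system in the 4 coefficients.
Solving, the leading coefficient vanishes, and Q(t) = t² - t - 7.
The coefficient of t² is 1.

1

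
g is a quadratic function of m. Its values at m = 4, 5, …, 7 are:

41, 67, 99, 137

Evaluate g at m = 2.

7

First differences: 26, 32, 38. Second differences: 6, 6.
Level-2 differences are constant, so g has degree 2.
Fitting a degree-2 polynomial gives g(m) = 3m² - m - 3.
Then g(2) = 7.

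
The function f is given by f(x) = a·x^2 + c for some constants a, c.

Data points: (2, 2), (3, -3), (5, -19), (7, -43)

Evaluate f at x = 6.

-30

From f(2) = 2 and f(3) = -3: 4a + c = 2 and 9a + c = -3.
Subtracting: 5a = -5, so a = -1; then c = 2 − (-1)·4 = 6.
So f(x) = -1x² + 6, and f(6) = -30.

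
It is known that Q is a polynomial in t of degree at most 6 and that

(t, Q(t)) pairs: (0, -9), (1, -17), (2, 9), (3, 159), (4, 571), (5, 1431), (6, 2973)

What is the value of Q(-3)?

First differences: -8, 26, 150, 412, 860, 1542. Second differences: 34, 124, 262, 448, 682. Third differences: 90, 138, 186, 234. Fourth differences: 48, 48, 48.
Level-4 differences are constant, so Q has degree 4.
Fitting a degree-4 polynomial gives Q(t) = 2t^4 + 3t³ - 6t² - 7t - 9.
Then Q(-3) = 39.

39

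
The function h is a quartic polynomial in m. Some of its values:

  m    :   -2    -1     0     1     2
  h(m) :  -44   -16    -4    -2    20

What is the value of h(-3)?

-70

Write h(m) = am^4 + bm³ + cm² + dm + e; the 5 given values yield a linear system in the 5 coefficients.
Solving, h(m) = m^4 + 3m³ - 6m² + 4m - 4.
Then h(-3) = -70.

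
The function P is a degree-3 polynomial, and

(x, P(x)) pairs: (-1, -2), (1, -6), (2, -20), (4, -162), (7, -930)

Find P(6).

Write P(x) = ax³ + bx² + cx + d; the 5 given values yield a linear system in the 4 coefficients.
Solving, P(x) = -3x³ + 2x² + x - 6.
Then P(6) = -576.

-576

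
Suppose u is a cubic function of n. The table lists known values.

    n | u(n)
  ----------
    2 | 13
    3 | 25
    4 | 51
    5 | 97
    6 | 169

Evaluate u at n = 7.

First differences: 12, 26, 46, 72. Second differences: 14, 20, 26. Third differences: 6, 6.
Level-3 differences are constant, so u has degree 3.
Fitting a degree-3 polynomial gives u(n) = n³ - 2n² + 3n + 7.
Then u(7) = 273.

273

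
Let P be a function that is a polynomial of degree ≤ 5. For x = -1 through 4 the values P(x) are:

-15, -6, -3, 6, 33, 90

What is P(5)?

Write P(x) = ax^5 + bx^4 + cx³ + dx² + ex + p; the 6 given values yield a linear system in the 6 coefficients.
Solving, the top 2 coefficients vanish, and P(x) = 2x³ - 3x² + 4x - 6.
Then P(5) = 189.

189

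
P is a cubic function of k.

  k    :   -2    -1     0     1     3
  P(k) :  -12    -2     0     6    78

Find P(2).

28

Write P(k) = ak³ + bk² + ck + d; the 5 given values yield a linear system in the 4 coefficients.
Solving, P(k) = 2k³ + 2k² + 2k.
Then P(2) = 28.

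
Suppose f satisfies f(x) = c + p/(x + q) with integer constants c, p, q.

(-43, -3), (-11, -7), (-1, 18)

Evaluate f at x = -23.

-4

(f(x) − c)(x + q) = p for each data point; the three points give a linear system in c and q, then p follows.
Solving: c = -2, q = 3, p = 40, so f(x) = -2 + 40/(x + 3).
Then f(-23) = -2 + 40/(-20) = -4.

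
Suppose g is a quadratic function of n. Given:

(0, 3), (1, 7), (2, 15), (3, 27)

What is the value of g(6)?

87

First differences: 4, 8, 12. Second differences: 4, 4.
Level-2 differences are constant, so g has degree 2.
Fitting a degree-2 polynomial gives g(n) = 2n² + 2n + 3.
Then g(6) = 87.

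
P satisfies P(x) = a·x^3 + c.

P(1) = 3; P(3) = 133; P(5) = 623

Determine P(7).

1713

From P(1) = 3 and P(3) = 133: 1a + c = 3 and 27a + c = 133.
Subtracting: 26a = 130, so a = 5; then c = 3 − 5·1 = -2.
So P(x) = 5x³ − 2, and P(7) = 1713.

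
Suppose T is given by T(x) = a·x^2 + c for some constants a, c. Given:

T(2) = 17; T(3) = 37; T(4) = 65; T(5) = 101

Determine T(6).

145

From T(2) = 17 and T(3) = 37: 4a + c = 17 and 9a + c = 37.
Subtracting: 5a = 20, so a = 4; then c = 17 − 4·4 = 1.
So T(x) = 4x² + 1, and T(6) = 145.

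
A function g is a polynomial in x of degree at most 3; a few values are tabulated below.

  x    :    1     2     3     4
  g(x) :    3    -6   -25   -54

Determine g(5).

Write g(x) = ax³ + bx² + cx + d; the 4 given values yield a linear system in the 4 coefficients.
Solving, the leading coefficient vanishes, and g(x) = -5x² + 6x + 2.
Then g(5) = -93.

-93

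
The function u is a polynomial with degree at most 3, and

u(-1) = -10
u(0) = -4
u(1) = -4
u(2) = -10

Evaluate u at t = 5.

Write u(t) = at³ + bt² + ct + d; the 4 given values yield a linear system in the 4 coefficients.
Solving, the leading coefficient vanishes, and u(t) = -3t² + 3t - 4.
Then u(5) = -64.

-64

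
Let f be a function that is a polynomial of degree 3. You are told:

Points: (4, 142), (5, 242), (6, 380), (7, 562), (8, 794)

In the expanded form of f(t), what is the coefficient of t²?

4

Write f(t) = at³ + bt² + ct + d; the 5 given values yield a linear system in the 4 coefficients.
Solving, f(t) = t³ + 4t² + 3t + 2.
The coefficient of t² is 4.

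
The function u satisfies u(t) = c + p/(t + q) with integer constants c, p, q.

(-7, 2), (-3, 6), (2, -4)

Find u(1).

(u(t) − c)(t + q) = p for each data point; the three points give a linear system in c and q, then p follows.
Solving: c = 0, q = 1, p = -12, so u(t) = -12/(t + 1).
Then u(1) = 0 − 12/2 = -6.

-6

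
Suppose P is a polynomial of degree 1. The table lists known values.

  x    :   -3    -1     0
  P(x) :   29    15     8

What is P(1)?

Write P(x) = ax + b; the 3 given values yield a linear system in the 2 coefficients.
Solving, P(x) = -7x + 8.
Then P(1) = 1.

1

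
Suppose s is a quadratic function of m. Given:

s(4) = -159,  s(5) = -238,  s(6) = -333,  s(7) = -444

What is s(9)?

Write s(m) = am² + bm + c; the 4 given values yield a linear system in the 3 coefficients.
Solving, s(m) = -8m² - 7m - 3.
Then s(9) = -714.

-714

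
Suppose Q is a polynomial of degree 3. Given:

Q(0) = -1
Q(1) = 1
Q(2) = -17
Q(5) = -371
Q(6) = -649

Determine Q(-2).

7

Write Q(t) = at³ + bt² + ct + d; the 5 given values yield a linear system in the 4 coefficients.
Solving, Q(t) = -3t³ - t² + 6t - 1.
Then Q(-2) = 7.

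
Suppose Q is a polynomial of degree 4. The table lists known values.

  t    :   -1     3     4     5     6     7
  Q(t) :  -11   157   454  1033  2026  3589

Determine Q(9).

Write Q(t) = at^4 + bt³ + ct² + dt + e; the 6 given values yield a linear system in the 5 coefficients.
Solving, Q(t) = t^4 + 4t³ - 4t² + 2t - 2.
Then Q(9) = 9169.

9169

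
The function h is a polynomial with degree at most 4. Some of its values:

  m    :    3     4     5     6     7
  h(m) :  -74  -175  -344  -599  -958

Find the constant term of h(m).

1

Write h(m) = am^4 + bm³ + cm² + dm + e; the 5 given values yield a linear system in the 5 coefficients.
Solving, the leading coefficient vanishes, and h(m) = -3m³ + 2m² - 4m + 1.
The constant term is h(0) = 1.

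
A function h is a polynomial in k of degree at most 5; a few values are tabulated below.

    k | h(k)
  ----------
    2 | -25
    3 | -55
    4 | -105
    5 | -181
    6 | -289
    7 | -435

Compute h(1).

-9

First differences: -30, -50, -76, -108, -146. Second differences: -20, -26, -32, -38. Third differences: -6, -6, -6.
Level-3 differences are constant, so h has degree 3.
Fitting a degree-3 polynomial gives h(k) = -k³ - k² - 6k - 1.
Then h(1) = -9.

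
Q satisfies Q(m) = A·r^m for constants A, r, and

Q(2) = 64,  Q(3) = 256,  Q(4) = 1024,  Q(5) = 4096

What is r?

4

Consecutive ratio: 256/64 = 4, and 1024/256 = 4, so r = 4.
Then A·4^2 = 64 gives A = 4, and Q(m) = 4·4^m.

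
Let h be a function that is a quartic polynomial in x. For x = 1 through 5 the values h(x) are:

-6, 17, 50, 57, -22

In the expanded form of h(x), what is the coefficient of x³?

4

Write h(x) = ax^4 + bx³ + cx² + dx + e; the 5 given values yield a linear system in the 5 coefficients.
Solving, h(x) = -x^4 + 4x³ + 6x² - 8x - 7.
The coefficient of x³ is 4.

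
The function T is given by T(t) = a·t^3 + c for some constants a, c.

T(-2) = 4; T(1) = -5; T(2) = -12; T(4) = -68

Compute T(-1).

-3

From T(-2) = 4 and T(1) = -5: -8a + c = 4 and 1a + c = -5.
Subtracting: 9a = -9, so a = -1; then c = 4 − (-1)·(-8) = -4.
So T(t) = -1t³ − 4, and T(-1) = -3.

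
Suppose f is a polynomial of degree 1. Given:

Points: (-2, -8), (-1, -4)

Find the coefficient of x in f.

4

Write f(x) = ax + b; the 2 given values yield a linear system in the 2 coefficients.
Solving, f(x) = 4x.
The coefficient of x is 4.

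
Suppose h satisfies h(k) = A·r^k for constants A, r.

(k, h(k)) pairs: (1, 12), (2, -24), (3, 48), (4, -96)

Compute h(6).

-384

Consecutive ratio: -24/12 = -2, and 48/(-24) = -2, so r = -2.
Then A·(-2)^1 = 12 gives A = -6, and h(k) = -6·(-2)^k.
h(6) = -6·(-2)^6 = -384.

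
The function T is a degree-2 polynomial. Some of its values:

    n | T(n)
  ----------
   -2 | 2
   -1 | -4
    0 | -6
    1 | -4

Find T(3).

12

Write T(n) = an² + bn + c; the 4 given values yield a linear system in the 3 coefficients.
Solving, T(n) = 2n² - 6.
Then T(3) = 12.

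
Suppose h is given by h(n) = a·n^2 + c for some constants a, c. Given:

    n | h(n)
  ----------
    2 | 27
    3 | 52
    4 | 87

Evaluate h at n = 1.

From h(2) = 27 and h(3) = 52: 4a + c = 27 and 9a + c = 52.
Subtracting: 5a = 25, so a = 5; then c = 27 − 5·4 = 7.
So h(n) = 5n² + 7, and h(1) = 12.

12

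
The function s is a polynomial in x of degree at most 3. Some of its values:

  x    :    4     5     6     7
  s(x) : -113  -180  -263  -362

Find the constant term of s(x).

First differences: -67, -83, -99. Second differences: -16, -16.
Level-2 differences are constant, so s has degree 2.
Fitting a degree-2 polynomial gives s(x) = -8x² + 5x - 5.
The constant term is s(0) = -5.

-5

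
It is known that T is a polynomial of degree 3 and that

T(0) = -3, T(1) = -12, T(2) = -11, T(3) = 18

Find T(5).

232

Write T(t) = at³ + bt² + ct + d; the 4 given values yield a linear system in the 4 coefficients.
Solving, T(t) = 3t³ - 4t² - 8t - 3.
Then T(5) = 232.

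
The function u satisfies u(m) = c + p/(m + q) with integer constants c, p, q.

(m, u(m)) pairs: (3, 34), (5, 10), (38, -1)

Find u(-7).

-6

(u(m) − c)(m + q) = p for each data point; the three points give a linear system in c and q, then p follows.
Solving: c = -2, q = -2, p = 36, so u(m) = -2 + 36/(m − 2).
Then u(-7) = -2 + 36/(-9) = -6.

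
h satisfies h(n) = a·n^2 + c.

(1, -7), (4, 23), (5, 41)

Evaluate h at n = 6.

63

From h(1) = -7 and h(4) = 23: 1a + c = -7 and 16a + c = 23.
Subtracting: 15a = 30, so a = 2; then c = -7 − 2·1 = -9.
So h(n) = 2n² − 9, and h(6) = 63.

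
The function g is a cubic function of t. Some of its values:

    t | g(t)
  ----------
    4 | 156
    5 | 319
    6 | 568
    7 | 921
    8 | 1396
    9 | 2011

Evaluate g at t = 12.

Write g(t) = at³ + bt² + ct + d; the 6 given values yield a linear system in the 4 coefficients.
Solving, g(t) = 3t³ - 2t² - 2t + 4.
Then g(12) = 4876.

4876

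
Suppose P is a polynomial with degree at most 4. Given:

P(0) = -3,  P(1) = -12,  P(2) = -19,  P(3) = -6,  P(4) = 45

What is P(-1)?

-10

First differences: -9, -7, 13, 51. Second differences: 2, 20, 38. Third differences: 18, 18.
Level-3 differences are constant, so P has degree 3.
Fitting a degree-3 polynomial gives P(t) = 3t³ - 8t² - 4t - 3.
Then P(-1) = -10.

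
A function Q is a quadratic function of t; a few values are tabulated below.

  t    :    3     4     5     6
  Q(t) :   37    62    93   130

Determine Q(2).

18

Write Q(t) = at² + bt + c; the 4 given values yield a linear system in the 3 coefficients.
Solving, Q(t) = 3t² + 4t - 2.
Then Q(2) = 18.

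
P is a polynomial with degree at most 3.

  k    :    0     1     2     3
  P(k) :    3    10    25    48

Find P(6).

165

First differences: 7, 15, 23. Second differences: 8, 8.
Level-2 differences are constant, so P has degree 2.
Fitting a degree-2 polynomial gives P(k) = 4k² + 3k + 3.
Then P(6) = 165.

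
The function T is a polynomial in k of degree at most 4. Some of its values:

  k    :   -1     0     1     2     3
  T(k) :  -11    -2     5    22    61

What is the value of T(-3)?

First differences: 9, 7, 17, 39. Second differences: -2, 10, 22. Third differences: 12, 12.
Level-3 differences are constant, so T has degree 3.
Fitting a degree-3 polynomial gives T(k) = 2k³ - k² + 6k - 2.
Then T(-3) = -83.

-83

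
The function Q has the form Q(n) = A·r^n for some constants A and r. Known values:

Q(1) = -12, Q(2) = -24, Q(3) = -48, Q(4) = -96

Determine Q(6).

-384

Consecutive ratio: -24/(-12) = 2, and -48/(-24) = 2, so r = 2.
Then A·2^1 = -12 gives A = -6, and Q(n) = -6·2^n.
Q(6) = -6·2^6 = -384.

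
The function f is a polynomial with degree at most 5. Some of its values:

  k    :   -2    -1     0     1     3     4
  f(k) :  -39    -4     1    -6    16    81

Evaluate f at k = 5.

Write f(k) = ak^5 + bk^4 + ck³ + dk² + ek + p; the 6 given values yield a linear system in the 6 coefficients.
Solving, the top 2 coefficients vanish, and f(k) = 3k³ - 6k² - 4k + 1.
Then f(5) = 206.

206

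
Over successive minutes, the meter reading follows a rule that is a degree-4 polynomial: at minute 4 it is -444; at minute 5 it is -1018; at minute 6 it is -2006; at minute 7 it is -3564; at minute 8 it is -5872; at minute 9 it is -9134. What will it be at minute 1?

-6

Write the value at k as Q(k).
First differences: -574, -988, -1558, -2308, -3262. Second differences: -414, -570, -750, -954. Third differences: -156, -180, -204. Fourth differences: -24, -24.
Level-4 differences are constant, so Q has degree 4.
Fitting a degree-4 polynomial gives Q(k) = -k^4 - 4k³ + 4k² + 3k - 8.
Then Q(1) = -6.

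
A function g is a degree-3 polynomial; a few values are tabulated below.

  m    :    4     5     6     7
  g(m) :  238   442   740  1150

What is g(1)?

Write g(m) = am³ + bm² + cm + d; the 4 given values yield a linear system in the 4 coefficients.
Solving, g(m) = 3m³ + 2m² + 3m + 2.
Then g(1) = 10.

10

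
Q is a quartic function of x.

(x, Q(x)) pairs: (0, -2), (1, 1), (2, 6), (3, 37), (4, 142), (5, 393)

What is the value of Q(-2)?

22

First differences: 3, 5, 31, 105, 251. Second differences: 2, 26, 74, 146. Third differences: 24, 48, 72. Fourth differences: 24, 24.
Level-4 differences are constant, so Q has degree 4.
Fitting a degree-4 polynomial gives Q(x) = x^4 - 2x³ + 4x - 2.
Then Q(-2) = 22.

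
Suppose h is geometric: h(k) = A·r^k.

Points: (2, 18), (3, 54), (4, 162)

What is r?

Consecutive ratio: 54/18 = 3, and 162/54 = 3, so r = 3.
Then A·3^2 = 18 gives A = 2, and h(k) = 2·3^k.

3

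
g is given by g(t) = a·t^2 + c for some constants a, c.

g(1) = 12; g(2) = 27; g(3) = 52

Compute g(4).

From g(1) = 12 and g(2) = 27: 1a + c = 12 and 4a + c = 27.
Subtracting: 3a = 15, so a = 5; then c = 12 − 5·1 = 7.
So g(t) = 5t² + 7, and g(4) = 87.

87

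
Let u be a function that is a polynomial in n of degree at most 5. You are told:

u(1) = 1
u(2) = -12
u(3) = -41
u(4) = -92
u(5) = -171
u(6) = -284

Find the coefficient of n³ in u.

First differences: -13, -29, -51, -79, -113. Second differences: -16, -22, -28, -34. Third differences: -6, -6, -6.
Level-3 differences are constant, so u has degree 3.
Fitting a degree-3 polynomial gives u(n) = -n³ - 2n² + 4.
The coefficient of n³ is -1.

-1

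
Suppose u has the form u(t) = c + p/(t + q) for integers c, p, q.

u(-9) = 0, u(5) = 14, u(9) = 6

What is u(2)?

-22

(u(t) − c)(t + q) = p for each data point; the three points give a linear system in c and q, then p follows.
Solving: c = 2, q = -3, p = 24, so u(t) = 2 + 24/(t − 3).
Then u(2) = 2 + 24/(-1) = -22.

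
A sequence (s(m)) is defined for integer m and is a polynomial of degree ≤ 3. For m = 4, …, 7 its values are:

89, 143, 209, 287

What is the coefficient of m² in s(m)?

First differences: 54, 66, 78. Second differences: 12, 12.
Level-2 differences are constant, so s has degree 2.
Fitting a degree-2 polynomial gives s(m) = 6m² - 7.
The coefficient of m² is 6.

6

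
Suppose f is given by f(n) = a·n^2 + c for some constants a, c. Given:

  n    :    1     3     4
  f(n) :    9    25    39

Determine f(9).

169

From f(1) = 9 and f(3) = 25: 1a + c = 9 and 9a + c = 25.
Subtracting: 8a = 16, so a = 2; then c = 9 − 2·1 = 7.
So f(n) = 2n² + 7, and f(9) = 169.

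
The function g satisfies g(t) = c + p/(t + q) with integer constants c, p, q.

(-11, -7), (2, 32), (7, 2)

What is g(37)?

(g(t) − c)(t + q) = p for each data point; the three points give a linear system in c and q, then p follows.
Solving: c = -4, q = -1, p = 36, so g(t) = -4 + 36/(t − 1).
Then g(37) = -4 + 36/36 = -3.

-3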